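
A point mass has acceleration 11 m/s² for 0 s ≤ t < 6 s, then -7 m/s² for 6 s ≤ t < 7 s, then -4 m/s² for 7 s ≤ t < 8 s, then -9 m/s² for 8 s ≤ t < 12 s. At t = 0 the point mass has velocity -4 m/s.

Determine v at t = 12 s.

15 m/s

Δv equals the area under the a-t graph; then v = v₀ + Δv.
0–6 s: 11 × 6 = 66 m/s
6–7 s: -7 × 1 = -7 m/s
7–8 s: -4 × 1 = -4 m/s
8–12 s: -9 × 4 = -36 m/s
Δv = 19 m/s, so v(12) = -4 + (19) = 15 m/s.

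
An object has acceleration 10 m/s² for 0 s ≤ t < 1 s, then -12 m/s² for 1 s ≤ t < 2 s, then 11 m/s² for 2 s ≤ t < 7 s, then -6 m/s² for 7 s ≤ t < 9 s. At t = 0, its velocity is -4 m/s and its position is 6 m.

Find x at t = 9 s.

200.5 m

On each constant-a segment, Δv = aΔt and Δx = v₀Δt + ½aΔt²; chain segment to segment.
0–1 s: v starts -4 m/s; Δx = -4·1 + ½·10·1² = 1 m; v ends 6 m/s.
1–2 s: v starts 6 m/s; Δx = 6·1 + ½·-12·1² = 0 m; v ends -6 m/s.
2–7 s: v starts -6 m/s; Δx = -6·5 + ½·11·5² = 107.5 m; v ends 49 m/s.
7–9 s: v starts 49 m/s; Δx = 49·2 + ½·-6·2² = 86 m; v ends 37 m/s.
x(9) = 6 + Σ Δx = 200.5 m.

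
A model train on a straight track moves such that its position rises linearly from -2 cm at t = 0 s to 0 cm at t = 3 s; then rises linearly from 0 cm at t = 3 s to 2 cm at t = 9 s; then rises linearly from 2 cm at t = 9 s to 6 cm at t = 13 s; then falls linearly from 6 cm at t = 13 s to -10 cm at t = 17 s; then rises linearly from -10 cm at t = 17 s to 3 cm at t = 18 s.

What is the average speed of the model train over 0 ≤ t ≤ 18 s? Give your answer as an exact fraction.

Average speed = (total path length)/(elapsed time); on a piecewise-linear x-t graph the path length is Σ|Δx|.
0–3 s: |Δx| = |0 − -2| = 2 cm
3–9 s: |Δx| = |2 − 0| = 2 cm
9–13 s: |Δx| = |6 − 2| = 4 cm
13–17 s: |Δx| = |-10 − 6| = 16 cm
17–18 s: |Δx| = |3 − -10| = 13 cm
Total path = 37 cm; average speed = 37/18 = 37/18 cm/s.

37/18 cm/s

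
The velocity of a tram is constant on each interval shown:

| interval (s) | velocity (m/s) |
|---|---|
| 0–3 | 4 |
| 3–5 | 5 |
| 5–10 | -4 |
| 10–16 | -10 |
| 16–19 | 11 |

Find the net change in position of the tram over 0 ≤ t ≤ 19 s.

-25 m

Net displacement equals the area under the velocity-time graph (areas below the axis count negative).
0–3 s: 4 × 3 = 12 m
3–5 s: 5 × 2 = 10 m
5–10 s: -4 × 5 = -20 m
10–16 s: -10 × 6 = -60 m
16–19 s: 11 × 3 = 33 m
Net displacement = -25 m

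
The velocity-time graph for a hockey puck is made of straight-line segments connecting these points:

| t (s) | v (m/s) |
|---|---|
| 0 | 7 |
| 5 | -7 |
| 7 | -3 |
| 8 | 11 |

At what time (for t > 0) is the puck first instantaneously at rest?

t = 2.5 s

v changes sign on 0–5 s (from 7 to -7); the graph is linear there, so v = 0 at t = 0 + (-7)·(5 − 0)/(-7 − 7) = 2.5 s.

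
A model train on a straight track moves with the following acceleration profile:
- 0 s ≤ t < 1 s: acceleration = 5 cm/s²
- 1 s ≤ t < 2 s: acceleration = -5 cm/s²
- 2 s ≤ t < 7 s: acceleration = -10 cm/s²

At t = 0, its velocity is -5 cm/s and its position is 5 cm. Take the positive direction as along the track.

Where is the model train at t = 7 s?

On each constant-a segment, Δv = aΔt and Δx = v₀Δt + ½aΔt²; chain segment to segment.
0–1 s: v starts -5 cm/s; Δx = -5·1 + ½·5·1² = -2.5 cm; v ends 0 cm/s.
1–2 s: v starts 0 cm/s; Δx = 0·1 + ½·-5·1² = -2.5 cm; v ends -5 cm/s.
2–7 s: v starts -5 cm/s; Δx = -5·5 + ½·-10·5² = -150 cm; v ends -55 cm/s.
x(7) = 5 + Σ Δx = -150 cm.

-150 cm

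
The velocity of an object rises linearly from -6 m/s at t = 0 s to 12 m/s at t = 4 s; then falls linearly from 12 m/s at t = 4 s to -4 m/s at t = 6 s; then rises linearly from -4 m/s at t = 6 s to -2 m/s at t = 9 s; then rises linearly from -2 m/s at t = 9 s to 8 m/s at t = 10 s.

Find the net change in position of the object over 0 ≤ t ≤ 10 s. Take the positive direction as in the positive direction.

14 m

Displacement is the signed area under the v-t curve.
0–4 s: ½(-6 + 12)(4) = 12 m
4–6 s: ½(12 + -4)(2) = 8 m
6–9 s: ½(-4 + -2)(3) = -9 m
9–10 s: ½(-2 + 8)(1) = 3 m
Net displacement = 14 m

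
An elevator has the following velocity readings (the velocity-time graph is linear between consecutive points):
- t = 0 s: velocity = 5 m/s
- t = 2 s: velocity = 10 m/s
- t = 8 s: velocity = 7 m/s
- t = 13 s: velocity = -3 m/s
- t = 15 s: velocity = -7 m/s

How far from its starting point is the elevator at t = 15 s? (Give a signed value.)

66 m

Net displacement equals the area under the velocity-time graph (areas below the axis count negative).
0–2 s: ½(5 + 10)(2) = 15 m
2–8 s: ½(10 + 7)(6) = 51 m
8–13 s: ½(7 + -3)(5) = 10 m
13–15 s: ½(-3 + -7)(2) = -10 m
Net displacement = 66 m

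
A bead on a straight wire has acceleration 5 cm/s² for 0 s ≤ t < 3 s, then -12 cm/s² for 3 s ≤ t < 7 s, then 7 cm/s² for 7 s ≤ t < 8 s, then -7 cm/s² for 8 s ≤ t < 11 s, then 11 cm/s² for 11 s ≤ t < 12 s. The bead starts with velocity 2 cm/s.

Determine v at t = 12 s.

-34 cm/s

Δv equals the area under the a-t graph; then v = v₀ + Δv.
0–3 s: 5 × 3 = 15 cm/s
3–7 s: -12 × 4 = -48 cm/s
7–8 s: 7 × 1 = 7 cm/s
8–11 s: -7 × 3 = -21 cm/s
11–12 s: 11 × 1 = 11 cm/s
Δv = -36 cm/s, so v(12) = 2 + (-36) = -34 cm/s.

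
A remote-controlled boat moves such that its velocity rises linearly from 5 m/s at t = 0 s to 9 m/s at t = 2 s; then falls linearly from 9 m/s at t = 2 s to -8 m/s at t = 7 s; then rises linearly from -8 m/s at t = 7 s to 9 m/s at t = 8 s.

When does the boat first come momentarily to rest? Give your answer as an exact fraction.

v changes sign on 2–7 s (from 9 to -8); the graph is linear there, so v = 0 at t = 2 + (-9)·(7 − 2)/(-8 − 9) = 79/17 s.

t = 79/17 s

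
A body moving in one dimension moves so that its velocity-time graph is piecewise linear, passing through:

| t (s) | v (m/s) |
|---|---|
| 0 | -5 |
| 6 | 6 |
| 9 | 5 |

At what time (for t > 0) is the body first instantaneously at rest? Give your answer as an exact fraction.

t = 30/11 s

v changes sign on 0–6 s (from -5 to 6); the graph is linear there, so v = 0 at t = 0 + (5)·(6 − 0)/(6 − -5) = 30/11 s.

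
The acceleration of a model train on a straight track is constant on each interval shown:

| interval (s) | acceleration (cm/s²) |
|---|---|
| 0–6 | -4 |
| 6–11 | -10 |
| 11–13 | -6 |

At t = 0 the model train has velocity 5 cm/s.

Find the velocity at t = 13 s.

-81 cm/s

Δv equals the area under the a-t graph; then v = v₀ + Δv.
0–6 s: -4 × 6 = -24 cm/s
6–11 s: -10 × 5 = -50 cm/s
11–13 s: -6 × 2 = -12 cm/s
Δv = -86 cm/s, so v(13) = 5 + (-86) = -81 cm/s.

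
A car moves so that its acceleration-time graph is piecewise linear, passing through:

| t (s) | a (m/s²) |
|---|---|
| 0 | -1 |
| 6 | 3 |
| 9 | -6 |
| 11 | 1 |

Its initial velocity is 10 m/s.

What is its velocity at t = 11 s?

6.5 m/s

Δv equals the area under the a-t graph; then v = v₀ + Δv.
0–6 s: ½(-1 + 3)(6) = 6 m/s
6–9 s: ½(3 + -6)(3) = -4.5 m/s
9–11 s: ½(-6 + 1)(2) = -5 m/s
Δv = -3.5 m/s, so v(11) = 10 + (-3.5) = 6.5 m/s.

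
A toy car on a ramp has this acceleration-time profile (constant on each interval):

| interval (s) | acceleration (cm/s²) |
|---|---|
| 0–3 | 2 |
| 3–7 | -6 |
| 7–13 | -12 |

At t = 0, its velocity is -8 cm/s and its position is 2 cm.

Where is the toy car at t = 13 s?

-441 cm

On each constant-a segment, Δv = aΔt and Δx = v₀Δt + ½aΔt²; chain segment to segment.
0–3 s: v starts -8 cm/s; Δx = -8·3 + ½·2·3² = -15 cm; v ends -2 cm/s.
3–7 s: v starts -2 cm/s; Δx = -2·4 + ½·-6·4² = -56 cm; v ends -26 cm/s.
7–13 s: v starts -26 cm/s; Δx = -26·6 + ½·-12·6² = -372 cm; v ends -98 cm/s.
x(13) = 2 + Σ Δx = -441 cm.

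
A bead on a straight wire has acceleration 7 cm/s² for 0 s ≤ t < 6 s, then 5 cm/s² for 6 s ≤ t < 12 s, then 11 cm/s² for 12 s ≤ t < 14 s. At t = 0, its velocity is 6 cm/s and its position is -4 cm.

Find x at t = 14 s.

On each constant-a segment, Δv = aΔt and Δx = v₀Δt + ½aΔt²; chain segment to segment.
0–6 s: v starts 6 cm/s; Δx = 6·6 + ½·7·6² = 162 cm; v ends 48 cm/s.
6–12 s: v starts 48 cm/s; Δx = 48·6 + ½·5·6² = 378 cm; v ends 78 cm/s.
12–14 s: v starts 78 cm/s; Δx = 78·2 + ½·11·2² = 178 cm; v ends 100 cm/s.
x(14) = -4 + Σ Δx = 714 cm.

714 cm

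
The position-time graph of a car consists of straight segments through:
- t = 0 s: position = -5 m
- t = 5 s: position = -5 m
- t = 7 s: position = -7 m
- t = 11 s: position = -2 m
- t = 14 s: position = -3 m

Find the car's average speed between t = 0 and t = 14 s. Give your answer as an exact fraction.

4/7 m/s

Average speed = (total path length)/(elapsed time); on a piecewise-linear x-t graph the path length is Σ|Δx|.
0–5 s: |Δx| = |-5 − -5| = 0 m
5–7 s: |Δx| = |-7 − -5| = 2 m
7–11 s: |Δx| = |-2 − -7| = 5 m
11–14 s: |Δx| = |-3 − -2| = 1 m
Total path = 8 m; average speed = 8/14 = 4/7 m/s.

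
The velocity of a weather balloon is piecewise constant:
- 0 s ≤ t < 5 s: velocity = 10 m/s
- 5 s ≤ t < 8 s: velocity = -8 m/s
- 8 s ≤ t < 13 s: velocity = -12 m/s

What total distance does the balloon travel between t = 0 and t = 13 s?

Distance (not displacement) is the total path length: add the absolute areas under v-t.
0–5 s: |10| × 5 = 50 m
5–8 s: |-8| × 3 = 24 m
8–13 s: |-12| × 5 = 60 m
Total distance = 134 m

134 m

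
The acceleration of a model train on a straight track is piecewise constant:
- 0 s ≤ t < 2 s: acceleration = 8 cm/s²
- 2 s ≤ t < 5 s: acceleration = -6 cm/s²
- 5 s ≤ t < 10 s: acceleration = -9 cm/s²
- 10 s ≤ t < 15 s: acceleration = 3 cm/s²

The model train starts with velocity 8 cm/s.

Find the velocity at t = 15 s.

Δv equals the area under the a-t graph; then v = v₀ + Δv.
0–2 s: 8 × 2 = 16 cm/s
2–5 s: -6 × 3 = -18 cm/s
5–10 s: -9 × 5 = -45 cm/s
10–15 s: 3 × 5 = 15 cm/s
Δv = -32 cm/s, so v(15) = 8 + (-32) = -24 cm/s.

-24 cm/s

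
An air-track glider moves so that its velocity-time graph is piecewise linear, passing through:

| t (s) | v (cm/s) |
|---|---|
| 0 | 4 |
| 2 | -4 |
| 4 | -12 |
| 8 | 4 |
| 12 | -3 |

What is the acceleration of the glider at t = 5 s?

Acceleration is the slope of the v-t graph on 4–8 s: (4 − -12)/(8 − 4) = 4 cm/s².

4 cm/s²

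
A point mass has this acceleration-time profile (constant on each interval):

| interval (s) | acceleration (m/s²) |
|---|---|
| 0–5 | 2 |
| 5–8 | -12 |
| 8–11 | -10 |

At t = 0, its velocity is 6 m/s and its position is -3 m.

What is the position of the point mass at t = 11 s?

-59 m

On each constant-a segment, Δv = aΔt and Δx = v₀Δt + ½aΔt²; chain segment to segment.
0–5 s: v starts 6 m/s; Δx = 6·5 + ½·2·5² = 55 m; v ends 16 m/s.
5–8 s: v starts 16 m/s; Δx = 16·3 + ½·-12·3² = -6 m; v ends -20 m/s.
8–11 s: v starts -20 m/s; Δx = -20·3 + ½·-10·3² = -105 m; v ends -50 m/s.
x(11) = -3 + Σ Δx = -59 m.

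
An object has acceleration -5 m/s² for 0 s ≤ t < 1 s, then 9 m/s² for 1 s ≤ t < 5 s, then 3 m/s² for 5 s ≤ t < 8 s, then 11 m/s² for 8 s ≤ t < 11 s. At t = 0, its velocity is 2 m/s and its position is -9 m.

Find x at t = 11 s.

On each constant-a segment, Δv = aΔt and Δx = v₀Δt + ½aΔt²; chain segment to segment.
0–1 s: v starts 2 m/s; Δx = 2·1 + ½·-5·1² = -0.5 m; v ends -3 m/s.
1–5 s: v starts -3 m/s; Δx = -3·4 + ½·9·4² = 60 m; v ends 33 m/s.
5–8 s: v starts 33 m/s; Δx = 33·3 + ½·3·3² = 112.5 m; v ends 42 m/s.
8–11 s: v starts 42 m/s; Δx = 42·3 + ½·11·3² = 175.5 m; v ends 75 m/s.
x(11) = -9 + Σ Δx = 338.5 m.

338.5 m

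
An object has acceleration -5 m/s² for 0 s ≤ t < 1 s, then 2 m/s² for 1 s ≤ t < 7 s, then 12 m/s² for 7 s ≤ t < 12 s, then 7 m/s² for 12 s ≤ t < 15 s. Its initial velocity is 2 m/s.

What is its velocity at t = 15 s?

90 m/s

Δv equals the area under the a-t graph; then v = v₀ + Δv.
0–1 s: -5 × 1 = -5 m/s
1–7 s: 2 × 6 = 12 m/s
7–12 s: 12 × 5 = 60 m/s
12–15 s: 7 × 3 = 21 m/s
Δv = 88 m/s, so v(15) = 2 + (88) = 90 m/s.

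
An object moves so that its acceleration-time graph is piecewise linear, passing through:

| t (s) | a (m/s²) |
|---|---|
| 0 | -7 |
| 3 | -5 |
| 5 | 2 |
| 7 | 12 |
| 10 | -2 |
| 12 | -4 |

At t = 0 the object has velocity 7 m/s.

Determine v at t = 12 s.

9 m/s

Δv equals the area under the a-t graph; then v = v₀ + Δv.
0–3 s: ½(-7 + -5)(3) = -18 m/s
3–5 s: ½(-5 + 2)(2) = -3 m/s
5–7 s: ½(2 + 12)(2) = 14 m/s
7–10 s: ½(12 + -2)(3) = 15 m/s
10–12 s: ½(-2 + -4)(2) = -6 m/s
Δv = 2 m/s, so v(12) = 7 + (2) = 9 m/s.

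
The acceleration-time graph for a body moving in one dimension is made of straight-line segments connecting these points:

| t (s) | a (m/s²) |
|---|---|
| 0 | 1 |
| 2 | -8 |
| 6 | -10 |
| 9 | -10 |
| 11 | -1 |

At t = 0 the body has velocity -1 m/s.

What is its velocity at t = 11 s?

-85 m/s

Δv equals the area under the a-t graph; then v = v₀ + Δv.
0–2 s: ½(1 + -8)(2) = -7 m/s
2–6 s: ½(-8 + -10)(4) = -36 m/s
6–9 s: -10 × 3 = -30 m/s
9–11 s: ½(-10 + -1)(2) = -11 m/s
Δv = -84 m/s, so v(11) = -1 + (-84) = -85 m/s.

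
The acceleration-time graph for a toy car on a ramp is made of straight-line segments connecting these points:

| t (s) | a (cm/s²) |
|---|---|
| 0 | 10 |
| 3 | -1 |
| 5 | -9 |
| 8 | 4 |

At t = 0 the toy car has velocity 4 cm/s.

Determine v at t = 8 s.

Δv equals the area under the a-t graph; then v = v₀ + Δv.
0–3 s: ½(10 + -1)(3) = 13.5 cm/s
3–5 s: ½(-1 + -9)(2) = -10 cm/s
5–8 s: ½(-9 + 4)(3) = -7.5 cm/s
Δv = -4 cm/s, so v(8) = 4 + (-4) = 0 cm/s.

0 cm/s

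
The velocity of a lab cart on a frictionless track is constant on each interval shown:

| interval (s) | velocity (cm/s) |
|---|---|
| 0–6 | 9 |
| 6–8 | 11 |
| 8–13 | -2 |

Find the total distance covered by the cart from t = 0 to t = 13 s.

86 cm

Total distance travelled is ∫|v| dt — sum the magnitudes of each area piece.
0–6 s: |9| × 6 = 54 cm
6–8 s: |11| × 2 = 22 cm
8–13 s: |-2| × 5 = 10 cm
Total distance = 86 cm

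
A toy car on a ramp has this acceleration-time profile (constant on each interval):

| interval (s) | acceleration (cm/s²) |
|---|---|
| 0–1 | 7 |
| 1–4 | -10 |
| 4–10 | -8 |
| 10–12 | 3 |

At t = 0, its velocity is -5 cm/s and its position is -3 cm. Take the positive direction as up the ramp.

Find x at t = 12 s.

On each constant-a segment, Δv = aΔt and Δx = v₀Δt + ½aΔt²; chain segment to segment.
0–1 s: v starts -5 cm/s; Δx = -5·1 + ½·7·1² = -1.5 cm; v ends 2 cm/s.
1–4 s: v starts 2 cm/s; Δx = 2·3 + ½·-10·3² = -39 cm; v ends -28 cm/s.
4–10 s: v starts -28 cm/s; Δx = -28·6 + ½·-8·6² = -312 cm; v ends -76 cm/s.
10–12 s: v starts -76 cm/s; Δx = -76·2 + ½·3·2² = -146 cm; v ends -70 cm/s.
x(12) = -3 + Σ Δx = -501.5 cm.

-501.5 cm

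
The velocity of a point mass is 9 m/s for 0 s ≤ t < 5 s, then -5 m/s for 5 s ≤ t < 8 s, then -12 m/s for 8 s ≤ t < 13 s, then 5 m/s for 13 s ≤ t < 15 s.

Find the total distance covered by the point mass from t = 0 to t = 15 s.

Distance (not displacement) is the total path length: add the absolute areas under v-t.
0–5 s: |9| × 5 = 45 m
5–8 s: |-5| × 3 = 15 m
8–13 s: |-12| × 5 = 60 m
13–15 s: |5| × 2 = 10 m
Total distance = 130 m

130 m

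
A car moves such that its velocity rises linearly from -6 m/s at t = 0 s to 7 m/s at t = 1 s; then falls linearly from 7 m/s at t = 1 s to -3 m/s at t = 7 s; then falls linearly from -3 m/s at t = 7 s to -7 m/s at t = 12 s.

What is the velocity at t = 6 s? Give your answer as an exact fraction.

-4/3 m/s

On 1–7 s the graph is linear from 7 to -3 m/s: v(6) = 7 + (-3 − 7)·(6 − 1)/(7 − 1) = -4/3 m/s.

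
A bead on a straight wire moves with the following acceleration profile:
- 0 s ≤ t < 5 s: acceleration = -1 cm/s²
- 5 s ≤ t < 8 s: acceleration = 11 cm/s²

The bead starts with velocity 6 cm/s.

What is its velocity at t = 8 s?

Δv equals the area under the a-t graph; then v = v₀ + Δv.
0–5 s: -1 × 5 = -5 cm/s
5–8 s: 11 × 3 = 33 cm/s
Δv = 28 cm/s, so v(8) = 6 + (28) = 34 cm/s.

34 cm/s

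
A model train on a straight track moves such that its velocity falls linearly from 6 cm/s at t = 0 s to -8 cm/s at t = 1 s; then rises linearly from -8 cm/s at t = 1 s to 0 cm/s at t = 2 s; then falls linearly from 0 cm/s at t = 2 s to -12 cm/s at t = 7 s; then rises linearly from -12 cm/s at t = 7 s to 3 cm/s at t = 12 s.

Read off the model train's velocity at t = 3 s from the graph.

-2.4 cm/s

On 2–7 s the graph is linear from 0 to -12 cm/s: v(3) = 0 + (-12 − 0)·(3 − 2)/(7 − 2) = -2.4 cm/s.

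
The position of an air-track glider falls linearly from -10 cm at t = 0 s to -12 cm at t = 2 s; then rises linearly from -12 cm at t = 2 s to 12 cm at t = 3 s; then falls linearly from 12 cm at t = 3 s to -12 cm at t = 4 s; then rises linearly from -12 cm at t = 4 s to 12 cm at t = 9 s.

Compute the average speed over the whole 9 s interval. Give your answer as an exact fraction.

74/9 cm/s

Average speed = (total path length)/(elapsed time); on a piecewise-linear x-t graph the path length is Σ|Δx|.
0–2 s: |Δx| = |-12 − -10| = 2 cm
2–3 s: |Δx| = |12 − -12| = 24 cm
3–4 s: |Δx| = |-12 − 12| = 24 cm
4–9 s: |Δx| = |12 − -12| = 24 cm
Total path = 74 cm; average speed = 74/9 = 74/9 cm/s.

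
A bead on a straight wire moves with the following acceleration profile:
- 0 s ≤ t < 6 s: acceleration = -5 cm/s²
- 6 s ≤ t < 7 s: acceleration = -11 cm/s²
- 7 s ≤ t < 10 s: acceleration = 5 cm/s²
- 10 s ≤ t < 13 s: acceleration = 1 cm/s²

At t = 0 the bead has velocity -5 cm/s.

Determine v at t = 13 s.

-28 cm/s

Δv equals the area under the a-t graph; then v = v₀ + Δv.
0–6 s: -5 × 6 = -30 cm/s
6–7 s: -11 × 1 = -11 cm/s
7–10 s: 5 × 3 = 15 cm/s
10–13 s: 1 × 3 = 3 cm/s
Δv = -23 cm/s, so v(13) = -5 + (-23) = -28 cm/s.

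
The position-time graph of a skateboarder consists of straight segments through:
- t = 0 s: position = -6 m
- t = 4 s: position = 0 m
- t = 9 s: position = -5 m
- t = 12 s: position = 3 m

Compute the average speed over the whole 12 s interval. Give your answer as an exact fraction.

Average speed = (total path length)/(elapsed time); on a piecewise-linear x-t graph the path length is Σ|Δx|.
0–4 s: |Δx| = |0 − -6| = 6 m
4–9 s: |Δx| = |-5 − 0| = 5 m
9–12 s: |Δx| = |3 − -5| = 8 m
Total path = 19 m; average speed = 19/12 = 19/12 m/s.

19/12 m/s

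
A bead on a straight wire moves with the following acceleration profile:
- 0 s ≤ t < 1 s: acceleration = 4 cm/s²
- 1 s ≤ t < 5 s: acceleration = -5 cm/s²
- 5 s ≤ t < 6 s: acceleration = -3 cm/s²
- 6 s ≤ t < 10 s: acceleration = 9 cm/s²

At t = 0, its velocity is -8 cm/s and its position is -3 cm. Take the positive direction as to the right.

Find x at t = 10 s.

-126.5 cm

On each constant-a segment, Δv = aΔt and Δx = v₀Δt + ½aΔt²; chain segment to segment.
0–1 s: v starts -8 cm/s; Δx = -8·1 + ½·4·1² = -6 cm; v ends -4 cm/s.
1–5 s: v starts -4 cm/s; Δx = -4·4 + ½·-5·4² = -56 cm; v ends -24 cm/s.
5–6 s: v starts -24 cm/s; Δx = -24·1 + ½·-3·1² = -25.5 cm; v ends -27 cm/s.
6–10 s: v starts -27 cm/s; Δx = -27·4 + ½·9·4² = -36 cm; v ends 9 cm/s.
x(10) = -3 + Σ Δx = -126.5 cm.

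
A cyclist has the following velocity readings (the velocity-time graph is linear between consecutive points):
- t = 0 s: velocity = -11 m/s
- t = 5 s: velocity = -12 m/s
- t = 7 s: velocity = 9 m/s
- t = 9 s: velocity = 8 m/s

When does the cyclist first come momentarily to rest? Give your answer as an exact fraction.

t = 43/7 s

v changes sign on 5–7 s (from -12 to 9); the graph is linear there, so v = 0 at t = 5 + (12)·(7 − 5)/(9 − -12) = 43/7 s.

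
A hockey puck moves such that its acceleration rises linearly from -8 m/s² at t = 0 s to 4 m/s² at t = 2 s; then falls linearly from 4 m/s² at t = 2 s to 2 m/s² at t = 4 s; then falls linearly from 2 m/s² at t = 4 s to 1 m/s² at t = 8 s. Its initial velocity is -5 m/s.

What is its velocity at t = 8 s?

3 m/s

Δv equals the area under the a-t graph; then v = v₀ + Δv.
0–2 s: ½(-8 + 4)(2) = -4 m/s
2–4 s: ½(4 + 2)(2) = 6 m/s
4–8 s: ½(2 + 1)(4) = 6 m/s
Δv = 8 m/s, so v(8) = -5 + (8) = 3 m/s.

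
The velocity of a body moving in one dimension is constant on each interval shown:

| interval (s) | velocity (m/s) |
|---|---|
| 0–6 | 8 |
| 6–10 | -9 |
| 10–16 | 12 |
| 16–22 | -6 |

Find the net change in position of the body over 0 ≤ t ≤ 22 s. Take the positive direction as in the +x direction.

48 m

Displacement is the signed area under the v-t curve.
0–6 s: 8 × 6 = 48 m
6–10 s: -9 × 4 = -36 m
10–16 s: 12 × 6 = 72 m
16–22 s: -6 × 6 = -36 m
Net displacement = 48 m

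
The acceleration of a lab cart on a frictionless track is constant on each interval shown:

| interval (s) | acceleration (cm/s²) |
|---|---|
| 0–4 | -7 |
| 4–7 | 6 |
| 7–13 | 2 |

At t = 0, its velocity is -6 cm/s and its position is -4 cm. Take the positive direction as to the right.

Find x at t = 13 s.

-219 cm

On each constant-a segment, Δv = aΔt and Δx = v₀Δt + ½aΔt²; chain segment to segment.
0–4 s: v starts -6 cm/s; Δx = -6·4 + ½·-7·4² = -80 cm; v ends -34 cm/s.
4–7 s: v starts -34 cm/s; Δx = -34·3 + ½·6·3² = -75 cm; v ends -16 cm/s.
7–13 s: v starts -16 cm/s; Δx = -16·6 + ½·2·6² = -60 cm; v ends -4 cm/s.
x(13) = -4 + Σ Δx = -219 cm.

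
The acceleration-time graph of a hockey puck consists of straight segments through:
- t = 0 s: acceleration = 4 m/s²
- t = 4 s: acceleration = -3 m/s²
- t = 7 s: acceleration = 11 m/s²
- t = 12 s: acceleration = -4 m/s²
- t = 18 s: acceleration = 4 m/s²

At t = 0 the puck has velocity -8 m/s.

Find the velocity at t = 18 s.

23.5 m/s

Δv equals the area under the a-t graph; then v = v₀ + Δv.
0–4 s: ½(4 + -3)(4) = 2 m/s
4–7 s: ½(-3 + 11)(3) = 12 m/s
7–12 s: ½(11 + -4)(5) = 17.5 m/s
12–18 s: ½(-4 + 4)(6) = 0 m/s
Δv = 31.5 m/s, so v(18) = -8 + (31.5) = 23.5 m/s.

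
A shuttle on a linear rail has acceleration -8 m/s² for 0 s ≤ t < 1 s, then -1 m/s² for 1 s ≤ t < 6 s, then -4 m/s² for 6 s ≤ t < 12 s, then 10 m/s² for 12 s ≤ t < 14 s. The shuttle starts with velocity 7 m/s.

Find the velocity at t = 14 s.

-10 m/s

Δv equals the area under the a-t graph; then v = v₀ + Δv.
0–1 s: -8 × 1 = -8 m/s
1–6 s: -1 × 5 = -5 m/s
6–12 s: -4 × 6 = -24 m/s
12–14 s: 10 × 2 = 20 m/s
Δv = -17 m/s, so v(14) = 7 + (-17) = -10 m/s.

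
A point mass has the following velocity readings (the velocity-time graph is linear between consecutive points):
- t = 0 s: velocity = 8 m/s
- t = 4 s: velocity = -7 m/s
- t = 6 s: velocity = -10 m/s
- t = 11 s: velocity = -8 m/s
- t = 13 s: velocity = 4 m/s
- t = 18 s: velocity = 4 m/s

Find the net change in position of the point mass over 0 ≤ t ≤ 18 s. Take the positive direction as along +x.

-44 m

Net displacement equals the area under the velocity-time graph (areas below the axis count negative).
0–4 s: ½(8 + -7)(4) = 2 m
4–6 s: ½(-7 + -10)(2) = -17 m
6–11 s: ½(-10 + -8)(5) = -45 m
11–13 s: ½(-8 + 4)(2) = -4 m
13–18 s: 4 × 5 = 20 m
Net displacement = -44 m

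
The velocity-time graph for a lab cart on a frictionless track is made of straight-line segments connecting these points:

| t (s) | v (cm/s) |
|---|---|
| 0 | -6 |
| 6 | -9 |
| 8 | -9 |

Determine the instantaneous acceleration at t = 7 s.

0 cm/s²

Acceleration is the slope of the v-t graph on 6–8 s: (-9 − -9)/(8 − 6) = 0 cm/s².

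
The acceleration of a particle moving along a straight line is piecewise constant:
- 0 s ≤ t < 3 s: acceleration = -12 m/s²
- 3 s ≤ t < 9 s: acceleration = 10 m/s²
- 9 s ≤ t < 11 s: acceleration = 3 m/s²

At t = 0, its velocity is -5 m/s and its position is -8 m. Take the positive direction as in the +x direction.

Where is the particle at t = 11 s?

On each constant-a segment, Δv = aΔt and Δx = v₀Δt + ½aΔt²; chain segment to segment.
0–3 s: v starts -5 m/s; Δx = -5·3 + ½·-12·3² = -69 m; v ends -41 m/s.
3–9 s: v starts -41 m/s; Δx = -41·6 + ½·10·6² = -66 m; v ends 19 m/s.
9–11 s: v starts 19 m/s; Δx = 19·2 + ½·3·2² = 44 m; v ends 25 m/s.
x(11) = -8 + Σ Δx = -99 m.

-99 m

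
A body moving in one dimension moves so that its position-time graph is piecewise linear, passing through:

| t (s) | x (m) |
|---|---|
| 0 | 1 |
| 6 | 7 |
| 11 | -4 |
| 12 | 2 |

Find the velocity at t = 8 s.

-2.2 m/s

Velocity is the slope of the x-t graph on 6–11 s: (-4 − 7)/(11 − 6) = -2.2 m/s.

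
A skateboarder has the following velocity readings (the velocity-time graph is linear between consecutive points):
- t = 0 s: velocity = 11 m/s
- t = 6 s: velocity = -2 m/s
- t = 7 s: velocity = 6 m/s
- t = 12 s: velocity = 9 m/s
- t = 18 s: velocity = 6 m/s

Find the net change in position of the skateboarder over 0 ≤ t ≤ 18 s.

Net displacement equals the area under the velocity-time graph (areas below the axis count negative).
0–6 s: ½(11 + -2)(6) = 27 m
6–7 s: ½(-2 + 6)(1) = 2 m
7–12 s: ½(6 + 9)(5) = 37.5 m
12–18 s: ½(9 + 6)(6) = 45 m
Net displacement = 111.5 m

111.5 m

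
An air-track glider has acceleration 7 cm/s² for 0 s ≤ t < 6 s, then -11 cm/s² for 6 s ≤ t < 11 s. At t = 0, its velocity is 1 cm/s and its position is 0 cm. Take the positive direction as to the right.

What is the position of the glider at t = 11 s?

209.5 cm

On each constant-a segment, Δv = aΔt and Δx = v₀Δt + ½aΔt²; chain segment to segment.
0–6 s: v starts 1 cm/s; Δx = 1·6 + ½·7·6² = 132 cm; v ends 43 cm/s.
6–11 s: v starts 43 cm/s; Δx = 43·5 + ½·-11·5² = 77.5 cm; v ends -12 cm/s.
x(11) = 0 + Σ Δx = 209.5 cm.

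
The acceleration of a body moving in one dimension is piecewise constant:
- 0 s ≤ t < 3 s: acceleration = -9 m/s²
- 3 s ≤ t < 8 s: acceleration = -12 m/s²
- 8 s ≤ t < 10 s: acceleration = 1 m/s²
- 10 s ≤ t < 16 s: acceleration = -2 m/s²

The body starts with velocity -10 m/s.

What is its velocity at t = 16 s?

-107 m/s

Δv equals the area under the a-t graph; then v = v₀ + Δv.
0–3 s: -9 × 3 = -27 m/s
3–8 s: -12 × 5 = -60 m/s
8–10 s: 1 × 2 = 2 m/s
10–16 s: -2 × 6 = -12 m/s
Δv = -97 m/s, so v(16) = -10 + (-97) = -107 m/s.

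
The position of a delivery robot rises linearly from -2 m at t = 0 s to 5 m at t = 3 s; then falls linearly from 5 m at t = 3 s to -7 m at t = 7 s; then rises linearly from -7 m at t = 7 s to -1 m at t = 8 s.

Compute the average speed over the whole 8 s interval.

Average speed = (total path length)/(elapsed time); on a piecewise-linear x-t graph the path length is Σ|Δx|.
0–3 s: |Δx| = |5 − -2| = 7 m
3–7 s: |Δx| = |-7 − 5| = 12 m
7–8 s: |Δx| = |-1 − -7| = 6 m
Total path = 25 m; average speed = 25/8 = 3.125 m/s.

3.125 m/s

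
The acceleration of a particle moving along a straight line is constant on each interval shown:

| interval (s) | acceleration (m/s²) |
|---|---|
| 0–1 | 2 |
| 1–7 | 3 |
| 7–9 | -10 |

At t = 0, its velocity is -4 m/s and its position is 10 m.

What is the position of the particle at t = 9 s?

On each constant-a segment, Δv = aΔt and Δx = v₀Δt + ½aΔt²; chain segment to segment.
0–1 s: v starts -4 m/s; Δx = -4·1 + ½·2·1² = -3 m; v ends -2 m/s.
1–7 s: v starts -2 m/s; Δx = -2·6 + ½·3·6² = 42 m; v ends 16 m/s.
7–9 s: v starts 16 m/s; Δx = 16·2 + ½·-10·2² = 12 m; v ends -4 m/s.
x(9) = 10 + Σ Δx = 61 m.

61 m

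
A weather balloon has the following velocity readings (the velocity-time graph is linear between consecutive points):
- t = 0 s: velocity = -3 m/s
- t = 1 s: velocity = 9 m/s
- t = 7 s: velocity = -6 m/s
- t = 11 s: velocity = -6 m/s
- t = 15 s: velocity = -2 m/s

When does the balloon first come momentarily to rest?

v changes sign on 0–1 s (from -3 to 9); the graph is linear there, so v = 0 at t = 0 + (3)·(1 − 0)/(9 − -3) = 0.25 s.

t = 0.25 s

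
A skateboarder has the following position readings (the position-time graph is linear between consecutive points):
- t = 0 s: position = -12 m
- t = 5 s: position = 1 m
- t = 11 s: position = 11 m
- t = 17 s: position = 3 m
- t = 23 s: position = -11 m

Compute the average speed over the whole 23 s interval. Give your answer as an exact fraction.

Average speed = (total path length)/(elapsed time); on a piecewise-linear x-t graph the path length is Σ|Δx|.
0–5 s: |Δx| = |1 − -12| = 13 m
5–11 s: |Δx| = |11 − 1| = 10 m
11–17 s: |Δx| = |3 − 11| = 8 m
17–23 s: |Δx| = |-11 − 3| = 14 m
Total path = 45 m; average speed = 45/23 = 45/23 m/s.

45/23 m/s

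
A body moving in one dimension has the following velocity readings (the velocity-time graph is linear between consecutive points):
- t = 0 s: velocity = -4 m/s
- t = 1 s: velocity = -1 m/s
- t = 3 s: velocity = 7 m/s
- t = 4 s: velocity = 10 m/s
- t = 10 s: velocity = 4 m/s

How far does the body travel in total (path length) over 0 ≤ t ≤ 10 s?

Total distance travelled is ∫|v| dt — sum the magnitudes of each area piece.
0–1 s: |½(-4 + -1)(1)| = 2.5 m
1–3 s: v = 0 at t = 1.25 s; triangle areas 0.125 + 6.125 = 6.25 m
3–4 s: |½(7 + 10)(1)| = 8.5 m
4–10 s: |½(10 + 4)(6)| = 42 m
Total distance = 59.25 m

59.25 m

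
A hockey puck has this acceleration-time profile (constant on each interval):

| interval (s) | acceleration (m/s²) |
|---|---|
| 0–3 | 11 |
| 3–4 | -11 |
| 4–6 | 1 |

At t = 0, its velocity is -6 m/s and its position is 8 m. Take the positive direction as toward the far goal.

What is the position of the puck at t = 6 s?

95 m

On each constant-a segment, Δv = aΔt and Δx = v₀Δt + ½aΔt²; chain segment to segment.
0–3 s: v starts -6 m/s; Δx = -6·3 + ½·11·3² = 31.5 m; v ends 27 m/s.
3–4 s: v starts 27 m/s; Δx = 27·1 + ½·-11·1² = 21.5 m; v ends 16 m/s.
4–6 s: v starts 16 m/s; Δx = 16·2 + ½·1·2² = 34 m; v ends 18 m/s.
x(6) = 8 + Σ Δx = 95 m.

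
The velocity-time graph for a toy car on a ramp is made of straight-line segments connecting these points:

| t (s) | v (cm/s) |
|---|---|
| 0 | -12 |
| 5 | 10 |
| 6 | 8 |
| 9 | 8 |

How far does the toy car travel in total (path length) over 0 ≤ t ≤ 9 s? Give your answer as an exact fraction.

Total distance travelled is ∫|v| dt — sum the magnitudes of each area piece.
0–5 s: v = 0 at t = 30/11 s; triangle areas 180/11 + 125/11 = 305/11 cm
5–6 s: |½(10 + 8)(1)| = 9 cm
6–9 s: |8| × 3 = 24 cm
Total distance = 668/11 cm

668/11 cm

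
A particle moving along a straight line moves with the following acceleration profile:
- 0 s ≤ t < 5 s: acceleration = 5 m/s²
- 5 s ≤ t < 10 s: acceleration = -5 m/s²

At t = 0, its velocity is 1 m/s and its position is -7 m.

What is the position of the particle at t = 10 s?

128 m

On each constant-a segment, Δv = aΔt and Δx = v₀Δt + ½aΔt²; chain segment to segment.
0–5 s: v starts 1 m/s; Δx = 1·5 + ½·5·5² = 67.5 m; v ends 26 m/s.
5–10 s: v starts 26 m/s; Δx = 26·5 + ½·-5·5² = 67.5 m; v ends 1 m/s.
x(10) = -7 + Σ Δx = 128 m.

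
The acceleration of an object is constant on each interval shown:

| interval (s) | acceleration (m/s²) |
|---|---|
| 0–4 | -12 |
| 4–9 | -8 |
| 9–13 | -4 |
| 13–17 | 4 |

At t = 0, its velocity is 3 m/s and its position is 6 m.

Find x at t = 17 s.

On each constant-a segment, Δv = aΔt and Δx = v₀Δt + ½aΔt²; chain segment to segment.
0–4 s: v starts 3 m/s; Δx = 3·4 + ½·-12·4² = -84 m; v ends -45 m/s.
4–9 s: v starts -45 m/s; Δx = -45·5 + ½·-8·5² = -325 m; v ends -85 m/s.
9–13 s: v starts -85 m/s; Δx = -85·4 + ½·-4·4² = -372 m; v ends -101 m/s.
13–17 s: v starts -101 m/s; Δx = -101·4 + ½·4·4² = -372 m; v ends -85 m/s.
x(17) = 6 + Σ Δx = -1147 m.

-1147 m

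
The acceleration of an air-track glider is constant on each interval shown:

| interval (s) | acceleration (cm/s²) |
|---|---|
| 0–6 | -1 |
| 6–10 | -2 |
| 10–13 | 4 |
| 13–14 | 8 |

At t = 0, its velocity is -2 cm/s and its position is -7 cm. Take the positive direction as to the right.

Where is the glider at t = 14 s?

-115 cm

On each constant-a segment, Δv = aΔt and Δx = v₀Δt + ½aΔt²; chain segment to segment.
0–6 s: v starts -2 cm/s; Δx = -2·6 + ½·-1·6² = -30 cm; v ends -8 cm/s.
6–10 s: v starts -8 cm/s; Δx = -8·4 + ½·-2·4² = -48 cm; v ends -16 cm/s.
10–13 s: v starts -16 cm/s; Δx = -16·3 + ½·4·3² = -30 cm; v ends -4 cm/s.
13–14 s: v starts -4 cm/s; Δx = -4·1 + ½·8·1² = 0 cm; v ends 4 cm/s.
x(14) = -7 + Σ Δx = -115 cm.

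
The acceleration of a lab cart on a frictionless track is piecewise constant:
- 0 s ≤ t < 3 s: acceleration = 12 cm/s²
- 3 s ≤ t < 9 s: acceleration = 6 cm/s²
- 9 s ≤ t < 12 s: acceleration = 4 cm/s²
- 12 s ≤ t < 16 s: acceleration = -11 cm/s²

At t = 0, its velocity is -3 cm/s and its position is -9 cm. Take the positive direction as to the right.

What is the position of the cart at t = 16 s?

On each constant-a segment, Δv = aΔt and Δx = v₀Δt + ½aΔt²; chain segment to segment.
0–3 s: v starts -3 cm/s; Δx = -3·3 + ½·12·3² = 45 cm; v ends 33 cm/s.
3–9 s: v starts 33 cm/s; Δx = 33·6 + ½·6·6² = 306 cm; v ends 69 cm/s.
9–12 s: v starts 69 cm/s; Δx = 69·3 + ½·4·3² = 225 cm; v ends 81 cm/s.
12–16 s: v starts 81 cm/s; Δx = 81·4 + ½·-11·4² = 236 cm; v ends 37 cm/s.
x(16) = -9 + Σ Δx = 803 cm.

803 cm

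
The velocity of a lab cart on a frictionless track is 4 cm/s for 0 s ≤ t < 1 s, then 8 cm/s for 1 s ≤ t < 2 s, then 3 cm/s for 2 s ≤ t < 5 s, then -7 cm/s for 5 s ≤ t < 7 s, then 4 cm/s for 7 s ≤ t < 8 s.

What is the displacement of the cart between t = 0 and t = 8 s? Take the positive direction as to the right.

11 cm

Net displacement equals the area under the velocity-time graph (areas below the axis count negative).
0–1 s: 4 × 1 = 4 cm
1–2 s: 8 × 1 = 8 cm
2–5 s: 3 × 3 = 9 cm
5–7 s: -7 × 2 = -14 cm
7–8 s: 4 × 1 = 4 cm
Net displacement = 11 cm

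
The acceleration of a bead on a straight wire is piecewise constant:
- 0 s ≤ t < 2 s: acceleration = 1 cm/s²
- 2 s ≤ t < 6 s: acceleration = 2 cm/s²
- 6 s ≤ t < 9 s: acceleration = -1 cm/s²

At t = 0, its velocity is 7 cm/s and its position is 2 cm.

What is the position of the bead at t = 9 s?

116.5 cm

On each constant-a segment, Δv = aΔt and Δx = v₀Δt + ½aΔt²; chain segment to segment.
0–2 s: v starts 7 cm/s; Δx = 7·2 + ½·1·2² = 16 cm; v ends 9 cm/s.
2–6 s: v starts 9 cm/s; Δx = 9·4 + ½·2·4² = 52 cm; v ends 17 cm/s.
6–9 s: v starts 17 cm/s; Δx = 17·3 + ½·-1·3² = 46.5 cm; v ends 14 cm/s.
x(9) = 2 + Σ Δx = 116.5 cm.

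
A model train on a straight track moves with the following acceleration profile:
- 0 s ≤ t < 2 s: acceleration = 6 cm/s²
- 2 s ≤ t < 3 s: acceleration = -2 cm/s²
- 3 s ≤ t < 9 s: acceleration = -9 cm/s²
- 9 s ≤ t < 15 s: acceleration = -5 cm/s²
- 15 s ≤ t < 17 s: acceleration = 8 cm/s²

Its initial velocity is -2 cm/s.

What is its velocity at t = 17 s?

-60 cm/s

Δv equals the area under the a-t graph; then v = v₀ + Δv.
0–2 s: 6 × 2 = 12 cm/s
2–3 s: -2 × 1 = -2 cm/s
3–9 s: -9 × 6 = -54 cm/s
9–15 s: -5 × 6 = -30 cm/s
15–17 s: 8 × 2 = 16 cm/s
Δv = -58 cm/s, so v(17) = -2 + (-58) = -60 cm/s.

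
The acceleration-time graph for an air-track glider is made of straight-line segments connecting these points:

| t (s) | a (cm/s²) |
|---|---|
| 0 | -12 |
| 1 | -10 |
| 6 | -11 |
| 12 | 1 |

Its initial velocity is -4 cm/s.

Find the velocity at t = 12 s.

Δv equals the area under the a-t graph; then v = v₀ + Δv.
0–1 s: ½(-12 + -10)(1) = -11 cm/s
1–6 s: ½(-10 + -11)(5) = -52.5 cm/s
6–12 s: ½(-11 + 1)(6) = -30 cm/s
Δv = -93.5 cm/s, so v(12) = -4 + (-93.5) = -97.5 cm/s.

-97.5 cm/s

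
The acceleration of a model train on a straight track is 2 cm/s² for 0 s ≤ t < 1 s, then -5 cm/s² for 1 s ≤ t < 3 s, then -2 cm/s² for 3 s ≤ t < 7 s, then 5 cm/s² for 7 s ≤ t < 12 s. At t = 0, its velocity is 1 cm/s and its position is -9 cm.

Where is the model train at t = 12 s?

-67.5 cm

On each constant-a segment, Δv = aΔt and Δx = v₀Δt + ½aΔt²; chain segment to segment.
0–1 s: v starts 1 cm/s; Δx = 1·1 + ½·2·1² = 2 cm; v ends 3 cm/s.
1–3 s: v starts 3 cm/s; Δx = 3·2 + ½·-5·2² = -4 cm; v ends -7 cm/s.
3–7 s: v starts -7 cm/s; Δx = -7·4 + ½·-2·4² = -44 cm; v ends -15 cm/s.
7–12 s: v starts -15 cm/s; Δx = -15·5 + ½·5·5² = -12.5 cm; v ends 10 cm/s.
x(12) = -9 + Σ Δx = -67.5 cm.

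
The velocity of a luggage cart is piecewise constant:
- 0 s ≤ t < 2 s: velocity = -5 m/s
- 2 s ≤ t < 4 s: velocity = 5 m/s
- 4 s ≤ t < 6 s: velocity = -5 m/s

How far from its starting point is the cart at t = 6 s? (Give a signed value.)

Net displacement equals the area under the velocity-time graph (areas below the axis count negative).
0–2 s: -5 × 2 = -10 m
2–4 s: 5 × 2 = 10 m
4–6 s: -5 × 2 = -10 m
Net displacement = -10 m

-10 m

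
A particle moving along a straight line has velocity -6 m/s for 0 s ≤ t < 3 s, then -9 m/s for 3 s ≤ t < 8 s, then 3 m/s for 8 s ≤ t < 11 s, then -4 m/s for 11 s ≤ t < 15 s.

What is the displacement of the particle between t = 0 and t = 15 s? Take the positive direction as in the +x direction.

-70 m

Displacement is the signed area under the v-t curve.
0–3 s: -6 × 3 = -18 m
3–8 s: -9 × 5 = -45 m
8–11 s: 3 × 3 = 9 m
11–15 s: -4 × 4 = -16 m
Net displacement = -70 m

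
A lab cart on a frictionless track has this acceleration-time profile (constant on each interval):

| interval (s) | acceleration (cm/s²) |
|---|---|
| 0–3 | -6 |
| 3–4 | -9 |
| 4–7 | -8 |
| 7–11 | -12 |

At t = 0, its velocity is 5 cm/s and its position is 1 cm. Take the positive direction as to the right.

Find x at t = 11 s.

On each constant-a segment, Δv = aΔt and Δx = v₀Δt + ½aΔt²; chain segment to segment.
0–3 s: v starts 5 cm/s; Δx = 5·3 + ½·-6·3² = -12 cm; v ends -13 cm/s.
3–4 s: v starts -13 cm/s; Δx = -13·1 + ½·-9·1² = -17.5 cm; v ends -22 cm/s.
4–7 s: v starts -22 cm/s; Δx = -22·3 + ½·-8·3² = -102 cm; v ends -46 cm/s.
7–11 s: v starts -46 cm/s; Δx = -46·4 + ½·-12·4² = -280 cm; v ends -94 cm/s.
x(11) = 1 + Σ Δx = -410.5 cm.

-410.5 cm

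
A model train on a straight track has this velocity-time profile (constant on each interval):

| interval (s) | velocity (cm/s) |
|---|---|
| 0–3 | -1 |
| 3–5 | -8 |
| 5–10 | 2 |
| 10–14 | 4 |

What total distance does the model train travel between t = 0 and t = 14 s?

45 cm

Total distance travelled is ∫|v| dt — sum the magnitudes of each area piece.
0–3 s: |-1| × 3 = 3 cm
3–5 s: |-8| × 2 = 16 cm
5–10 s: |2| × 5 = 10 cm
10–14 s: |4| × 4 = 16 cm
Total distance = 45 cm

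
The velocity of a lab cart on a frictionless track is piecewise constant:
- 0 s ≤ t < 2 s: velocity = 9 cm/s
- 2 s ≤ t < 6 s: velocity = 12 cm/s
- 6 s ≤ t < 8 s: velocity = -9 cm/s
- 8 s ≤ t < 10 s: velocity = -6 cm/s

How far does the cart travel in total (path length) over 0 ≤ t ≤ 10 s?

96 cm

Distance (not displacement) is the total path length: add the absolute areas under v-t.
0–2 s: |9| × 2 = 18 cm
2–6 s: |12| × 4 = 48 cm
6–8 s: |-9| × 2 = 18 cm
8–10 s: |-6| × 2 = 12 cm
Total distance = 96 cm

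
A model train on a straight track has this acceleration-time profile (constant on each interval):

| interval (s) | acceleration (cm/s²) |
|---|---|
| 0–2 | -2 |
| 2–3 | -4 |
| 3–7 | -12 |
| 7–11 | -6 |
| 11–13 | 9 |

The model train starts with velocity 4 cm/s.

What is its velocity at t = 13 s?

Δv equals the area under the a-t graph; then v = v₀ + Δv.
0–2 s: -2 × 2 = -4 cm/s
2–3 s: -4 × 1 = -4 cm/s
3–7 s: -12 × 4 = -48 cm/s
7–11 s: -6 × 4 = -24 cm/s
11–13 s: 9 × 2 = 18 cm/s
Δv = -62 cm/s, so v(13) = 4 + (-62) = -58 cm/s.

-58 cm/s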